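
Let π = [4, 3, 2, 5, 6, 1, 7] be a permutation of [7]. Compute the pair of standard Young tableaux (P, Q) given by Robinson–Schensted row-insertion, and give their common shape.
P = [1, 5, 6, 7] / [2] / [3] / [4];  Q = [1, 4, 5, 7] / [2] / [3] / [6];  common shape = (4, 1, 1, 1)

Row-insert the values π_1, π_2, … into P one at a time, bumping the leftmost entry strictly greater than the inserted value down to the next row. The recording tableau Q records, in position (i, j), the step at which that cell was added to P.
  Insert 4 (step 1): P = [4];  Q = [1]
  Insert 3 (step 2): P = [3] / [4];  Q = [1] / [2]
  Insert 2 (step 3): P = [2] / [3] / [4];  Q = [1] / [2] / [3]
  Insert 5 (step 4): P = [2, 5] / [3] / [4];  Q = [1, 4] / [2] / [3]
  Insert 6 (step 5): P = [2, 5, 6] / [3] / [4];  Q = [1, 4, 5] / [2] / [3]
  Insert 1 (step 6): P = [1, 5, 6] / [2] / [3] / [4];  Q = [1, 4, 5] / [2] / [3] / [6]
  Insert 7 (step 7): P = [1, 5, 6, 7] / [2] / [3] / [4];  Q = [1, 4, 5, 7] / [2] / [3] / [6]
Final shape: (4, 1, 1, 1).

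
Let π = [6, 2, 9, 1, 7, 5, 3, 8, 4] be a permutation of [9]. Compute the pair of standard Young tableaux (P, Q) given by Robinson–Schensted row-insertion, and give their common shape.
P = [1, 3, 4] / [2, 5, 8] / [6, 7] / [9];  Q = [1, 3, 8] / [2, 5, 9] / [4, 6] / [7];  common shape = (3, 3, 2, 1)

Row-insert the values π_1, π_2, … into P one at a time, bumping the leftmost entry strictly greater than the inserted value down to the next row. The recording tableau Q records, in position (i, j), the step at which that cell was added to P.
  Insert 6 (step 1): P = [6];  Q = [1]
  Insert 2 (step 2): P = [2] / [6];  Q = [1] / [2]
  Insert 9 (step 3): P = [2, 9] / [6];  Q = [1, 3] / [2]
  Insert 1 (step 4): P = [1, 9] / [2] / [6];  Q = [1, 3] / [2] / [4]
  Insert 7 (step 5): P = [1, 7] / [2, 9] / [6];  Q = [1, 3] / [2, 5] / [4]
  Insert 5 (step 6): P = [1, 5] / [2, 7] / [6, 9];  Q = [1, 3] / [2, 5] / [4, 6]
  Insert 3 (step 7): P = [1, 3] / [2, 5] / [6, 7] / [9];  Q = [1, 3] / [2, 5] / [4, 6] / [7]
  Insert 8 (step 8): P = [1, 3, 8] / [2, 5] / [6, 7] / [9];  Q = [1, 3, 8] / [2, 5] / [4, 6] / [7]
  Insert 4 (step 9): P = [1, 3, 4] / [2, 5, 8] / [6, 7] / [9];  Q = [1, 3, 8] / [2, 5, 9] / [4, 6] / [7]
Final shape: (3, 3, 2, 1).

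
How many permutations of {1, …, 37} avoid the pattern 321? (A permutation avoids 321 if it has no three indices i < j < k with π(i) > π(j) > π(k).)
C_37 = 45950804324621742364

These 321-avoiding permutations are counted by the Catalan number C_n = (1/(n + 1)) · C(2n, n). For n = 37: C_37 = (1/38) · C(74, 37) = 1746130564335626209832/38 = 45950804324621742364.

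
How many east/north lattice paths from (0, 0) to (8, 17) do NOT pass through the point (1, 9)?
Number of paths = 1017225

Total paths from (0, 0) to (8, 17): C(25, 8) = 1081575. Paths through (1, 9): (paths (0, 0) → (1, 9)) × (paths (1, 9) → (8, 17)) = C(10, 1) · C(15, 7) = 10 · 6435 = 64350. Avoidance count = 1081575 − 64350 = 1017225.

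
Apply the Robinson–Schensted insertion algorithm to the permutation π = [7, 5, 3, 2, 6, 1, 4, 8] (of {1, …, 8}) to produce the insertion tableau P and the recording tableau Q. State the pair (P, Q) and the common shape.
P = [1, 4, 8] / [2, 6] / [3] / [5] / [7];  Q = [1, 5, 8] / [2, 7] / [3] / [4] / [6];  common shape = (3, 2, 1, 1, 1)

Row-insert the values π_1, π_2, … into P one at a time, bumping the leftmost entry strictly greater than the inserted value down to the next row. The recording tableau Q records, in position (i, j), the step at which that cell was added to P.
  Insert 7 (step 1): P = [7];  Q = [1]
  Insert 5 (step 2): P = [5] / [7];  Q = [1] / [2]
  Insert 3 (step 3): P = [3] / [5] / [7];  Q = [1] / [2] / [3]
  Insert 2 (step 4): P = [2] / [3] / [5] / [7];  Q = [1] / [2] / [3] / [4]
  Insert 6 (step 5): P = [2, 6] / [3] / [5] / [7];  Q = [1, 5] / [2] / [3] / [4]
  Insert 1 (step 6): P = [1, 6] / [2] / [3] / [5] / [7];  Q = [1, 5] / [2] / [3] / [4] / [6]
  Insert 4 (step 7): P = [1, 4] / [2, 6] / [3] / [5] / [7];  Q = [1, 5] / [2, 7] / [3] / [4] / [6]
  Insert 8 (step 8): P = [1, 4, 8] / [2, 6] / [3] / [5] / [7];  Q = [1, 5, 8] / [2, 7] / [3] / [4] / [6]
Final shape: (3, 2, 1, 1, 1).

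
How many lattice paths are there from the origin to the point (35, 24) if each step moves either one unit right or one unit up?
Number of paths = 21631432489303455

A monotone lattice path from (0, 0) to (35, 24) consists of 35 east steps and 24 north steps in some order, so it is determined by which 35 of the 59 steps are east. The count is C(59, 35) = 21631432489303455.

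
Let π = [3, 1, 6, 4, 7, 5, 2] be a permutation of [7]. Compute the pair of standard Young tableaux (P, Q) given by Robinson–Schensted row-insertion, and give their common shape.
P = [1, 2, 5] / [3, 4, 7] / [6];  Q = [1, 3, 5] / [2, 4, 6] / [7];  common shape = (3, 3, 1)

Row-insert the values π_1, π_2, … into P one at a time, bumping the leftmost entry strictly greater than the inserted value down to the next row. The recording tableau Q records, in position (i, j), the step at which that cell was added to P.
  Insert 3 (step 1): P = [3];  Q = [1]
  Insert 1 (step 2): P = [1] / [3];  Q = [1] / [2]
  Insert 6 (step 3): P = [1, 6] / [3];  Q = [1, 3] / [2]
  Insert 4 (step 4): P = [1, 4] / [3, 6];  Q = [1, 3] / [2, 4]
  Insert 7 (step 5): P = [1, 4, 7] / [3, 6];  Q = [1, 3, 5] / [2, 4]
  Insert 5 (step 6): P = [1, 4, 5] / [3, 6, 7];  Q = [1, 3, 5] / [2, 4, 6]
  Insert 2 (step 7): P = [1, 2, 5] / [3, 4, 7] / [6];  Q = [1, 3, 5] / [2, 4, 6] / [7]
Final shape: (3, 3, 1).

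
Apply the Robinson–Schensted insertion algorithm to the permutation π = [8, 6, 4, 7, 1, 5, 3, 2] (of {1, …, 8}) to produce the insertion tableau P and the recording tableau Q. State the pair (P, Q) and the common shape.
P = [1, 2] / [3, 5] / [4, 7] / [6] / [8];  Q = [1, 4] / [2, 6] / [3, 7] / [5] / [8];  common shape = (2, 2, 2, 1, 1)

Row-insert the values π_1, π_2, … into P one at a time, bumping the leftmost entry strictly greater than the inserted value down to the next row. The recording tableau Q records, in position (i, j), the step at which that cell was added to P.
  Insert 8 (step 1): P = [8];  Q = [1]
  Insert 6 (step 2): P = [6] / [8];  Q = [1] / [2]
  Insert 4 (step 3): P = [4] / [6] / [8];  Q = [1] / [2] / [3]
  Insert 7 (step 4): P = [4, 7] / [6] / [8];  Q = [1, 4] / [2] / [3]
  Insert 1 (step 5): P = [1, 7] / [4] / [6] / [8];  Q = [1, 4] / [2] / [3] / [5]
  Insert 5 (step 6): P = [1, 5] / [4, 7] / [6] / [8];  Q = [1, 4] / [2, 6] / [3] / [5]
  Insert 3 (step 7): P = [1, 3] / [4, 5] / [6, 7] / [8];  Q = [1, 4] / [2, 6] / [3, 7] / [5]
  Insert 2 (step 8): P = [1, 2] / [3, 5] / [4, 7] / [6] / [8];  Q = [1, 4] / [2, 6] / [3, 7] / [5] / [8]
Final shape: (2, 2, 2, 1, 1).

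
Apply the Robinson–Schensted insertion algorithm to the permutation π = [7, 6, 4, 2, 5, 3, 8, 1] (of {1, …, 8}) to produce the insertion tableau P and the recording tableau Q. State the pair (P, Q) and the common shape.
P = [1, 3, 8] / [2, 5] / [4] / [6] / [7];  Q = [1, 5, 7] / [2, 6] / [3] / [4] / [8];  common shape = (3, 2, 1, 1, 1)

Row-insert the values π_1, π_2, … into P one at a time, bumping the leftmost entry strictly greater than the inserted value down to the next row. The recording tableau Q records, in position (i, j), the step at which that cell was added to P.
  Insert 7 (step 1): P = [7];  Q = [1]
  Insert 6 (step 2): P = [6] / [7];  Q = [1] / [2]
  Insert 4 (step 3): P = [4] / [6] / [7];  Q = [1] / [2] / [3]
  Insert 2 (step 4): P = [2] / [4] / [6] / [7];  Q = [1] / [2] / [3] / [4]
  Insert 5 (step 5): P = [2, 5] / [4] / [6] / [7];  Q = [1, 5] / [2] / [3] / [4]
  Insert 3 (step 6): P = [2, 3] / [4, 5] / [6] / [7];  Q = [1, 5] / [2, 6] / [3] / [4]
  Insert 8 (step 7): P = [2, 3, 8] / [4, 5] / [6] / [7];  Q = [1, 5, 7] / [2, 6] / [3] / [4]
  Insert 1 (step 8): P = [1, 3, 8] / [2, 5] / [4] / [6] / [7];  Q = [1, 5, 7] / [2, 6] / [3] / [4] / [8]
Final shape: (3, 2, 1, 1, 1).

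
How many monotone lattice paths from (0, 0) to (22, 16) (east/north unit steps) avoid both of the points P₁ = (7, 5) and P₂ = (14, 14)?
Number of paths = 14723330310

Inclusion–exclusion. Total paths: C(38, 22) = 22239974430. Through P₁: C(12, 7)·C(26, 15) = 6119118720. Through P₂: C(28, 14)·C(10, 8) = 1805247000. Since P₁ is strictly southwest of P₂, a monotone path through both must visit P₁ then P₂; paths through both = C(12, 7)·C(16, 7)·C(10, 8) = 407721600. Avoid both = 22239974430 − 6119118720 − 1805247000 + 407721600 = 14723330310.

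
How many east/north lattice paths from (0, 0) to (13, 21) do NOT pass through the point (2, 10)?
Number of paths = 881425248

Total paths from (0, 0) to (13, 21): C(34, 13) = 927983760. Paths through (2, 10): (paths (0, 0) → (2, 10)) × (paths (2, 10) → (13, 21)) = C(12, 2) · C(22, 11) = 66 · 705432 = 46558512. Avoidance count = 927983760 − 46558512 = 881425248.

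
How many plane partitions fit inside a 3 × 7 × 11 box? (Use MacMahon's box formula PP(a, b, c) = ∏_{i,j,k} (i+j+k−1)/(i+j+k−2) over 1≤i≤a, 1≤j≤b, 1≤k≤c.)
PP(3, 7, 11) = 431621592480

Evaluate the triple product over i = 1..3, j = 1..7, k = 1..11. The factors are (2/1) · (3/2) · (4/3) · (5/4) · (6/5) · (7/6) · (8/7) · (9/8) · … (231 factors total). The numerators and denominators telescope so the product is an integer; carrying out the multiplication exactly gives PP(3, 7, 11) = 431621592480.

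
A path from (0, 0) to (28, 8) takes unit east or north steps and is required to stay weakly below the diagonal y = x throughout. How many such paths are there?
Number of paths = 21912660

By the reflection principle (André's argument), the number of monotone paths to (28, 8) with n ≤ m that never go above y = x is C(36, 28) − C(36, 29) = 30260340 − 8347680 = 21912660.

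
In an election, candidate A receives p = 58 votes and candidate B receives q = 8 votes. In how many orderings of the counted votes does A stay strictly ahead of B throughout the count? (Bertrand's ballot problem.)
Strict-lead orderings = 4351191000

Total orderings of the 66 votes with 58 for A: C(66, 58) = 5743572120. By the Bertrand ballot formula (Cycle Lemma / reflection principle), the number of orderings in which A is strictly ahead of B throughout is (p − q)/(p + q) · C(p + q, p) = (58 − 8)/(58 + 8) · 5743572120 = 4351191000.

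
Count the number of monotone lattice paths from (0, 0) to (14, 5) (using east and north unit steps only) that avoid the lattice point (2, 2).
Number of paths = 8898

Total paths from (0, 0) to (14, 5): C(19, 14) = 11628. Paths through (2, 2): (paths (0, 0) → (2, 2)) × (paths (2, 2) → (14, 5)) = C(4, 2) · C(15, 12) = 6 · 455 = 2730. Avoidance count = 11628 − 2730 = 8898.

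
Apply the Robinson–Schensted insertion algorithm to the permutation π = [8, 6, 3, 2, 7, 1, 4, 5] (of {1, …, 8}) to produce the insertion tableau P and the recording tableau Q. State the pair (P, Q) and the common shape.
P = [1, 4, 5] / [2, 7] / [3] / [6] / [8];  Q = [1, 5, 8] / [2, 7] / [3] / [4] / [6];  common shape = (3, 2, 1, 1, 1)

Row-insert the values π_1, π_2, … into P one at a time, bumping the leftmost entry strictly greater than the inserted value down to the next row. The recording tableau Q records, in position (i, j), the step at which that cell was added to P.
  Insert 8 (step 1): P = [8];  Q = [1]
  Insert 6 (step 2): P = [6] / [8];  Q = [1] / [2]
  Insert 3 (step 3): P = [3] / [6] / [8];  Q = [1] / [2] / [3]
  Insert 2 (step 4): P = [2] / [3] / [6] / [8];  Q = [1] / [2] / [3] / [4]
  Insert 7 (step 5): P = [2, 7] / [3] / [6] / [8];  Q = [1, 5] / [2] / [3] / [4]
  Insert 1 (step 6): P = [1, 7] / [2] / [3] / [6] / [8];  Q = [1, 5] / [2] / [3] / [4] / [6]
  Insert 4 (step 7): P = [1, 4] / [2, 7] / [3] / [6] / [8];  Q = [1, 5] / [2, 7] / [3] / [4] / [6]
  Insert 5 (step 8): P = [1, 4, 5] / [2, 7] / [3] / [6] / [8];  Q = [1, 5, 8] / [2, 7] / [3] / [4] / [6]
Final shape: (3, 2, 1, 1, 1).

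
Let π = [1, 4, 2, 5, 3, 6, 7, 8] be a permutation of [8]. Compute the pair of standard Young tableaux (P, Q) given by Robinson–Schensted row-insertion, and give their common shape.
P = [1, 2, 3, 6, 7, 8] / [4, 5];  Q = [1, 2, 4, 6, 7, 8] / [3, 5];  common shape = (6, 2)

Row-insert the values π_1, π_2, … into P one at a time, bumping the leftmost entry strictly greater than the inserted value down to the next row. The recording tableau Q records, in position (i, j), the step at which that cell was added to P.
  Insert 1 (step 1): P = [1];  Q = [1]
  Insert 4 (step 2): P = [1, 4];  Q = [1, 2]
  Insert 2 (step 3): P = [1, 2] / [4];  Q = [1, 2] / [3]
  Insert 5 (step 4): P = [1, 2, 5] / [4];  Q = [1, 2, 4] / [3]
  Insert 3 (step 5): P = [1, 2, 3] / [4, 5];  Q = [1, 2, 4] / [3, 5]
  Insert 6 (step 6): P = [1, 2, 3, 6] / [4, 5];  Q = [1, 2, 4, 6] / [3, 5]
  Insert 7 (step 7): P = [1, 2, 3, 6, 7] / [4, 5];  Q = [1, 2, 4, 6, 7] / [3, 5]
  Insert 8 (step 8): P = [1, 2, 3, 6, 7, 8] / [4, 5];  Q = [1, 2, 4, 6, 7, 8] / [3, 5]
Final shape: (6, 2).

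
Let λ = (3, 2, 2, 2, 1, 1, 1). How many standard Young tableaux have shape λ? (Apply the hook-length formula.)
# SYT of shape (3, 2, 2, 2, 1, 1, 1) = 1408

Hook-length formula: f^λ = n! / Π hook(c), product over all cells c of the Young diagram. For λ = (3, 2, 2, 2, 1, 1, 1), n = 12 boxes. Hook lengths by row (left-to-right, top-to-bottom): [9, 5, 1]; [7, 3]; [6, 2]; [5, 1]; [3]; [2]; [1]. Product of hooks = 340200. So f^λ = 12! / 340200 = 479001600 / 340200 = 1408.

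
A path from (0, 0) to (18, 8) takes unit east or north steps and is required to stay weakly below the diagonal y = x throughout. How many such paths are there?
Number of paths = 904475

By the reflection principle (André's argument), the number of monotone paths to (18, 8) with n ≤ m that never go above y = x is C(26, 18) − C(26, 19) = 1562275 − 657800 = 904475.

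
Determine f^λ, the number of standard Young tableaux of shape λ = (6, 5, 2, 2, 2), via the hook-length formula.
# SYT of shape (6, 5, 2, 2, 2) = 1361360

Hook-length formula: f^λ = n! / Π hook(c), product over all cells c of the Young diagram. For λ = (6, 5, 2, 2, 2), n = 17 boxes. Hook lengths by row (left-to-right, top-to-bottom): [10, 9, 5, 4, 3, 1]; [8, 7, 3, 2, 1]; [4, 3]; [3, 2]; [2, 1]. Product of hooks = 261273600. So f^λ = 17! / 261273600 = 355687428096000 / 261273600 = 1361360.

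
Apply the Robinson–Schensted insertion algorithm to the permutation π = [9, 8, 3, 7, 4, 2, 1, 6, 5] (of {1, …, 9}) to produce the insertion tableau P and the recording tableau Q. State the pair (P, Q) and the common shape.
P = [1, 4, 5] / [2, 6] / [3] / [7] / [8] / [9];  Q = [1, 4, 8] / [2, 9] / [3] / [5] / [6] / [7];  common shape = (3, 2, 1, 1, 1, 1)

Row-insert the values π_1, π_2, … into P one at a time, bumping the leftmost entry strictly greater than the inserted value down to the next row. The recording tableau Q records, in position (i, j), the step at which that cell was added to P.
  Insert 9 (step 1): P = [9];  Q = [1]
  Insert 8 (step 2): P = [8] / [9];  Q = [1] / [2]
  Insert 3 (step 3): P = [3] / [8] / [9];  Q = [1] / [2] / [3]
  Insert 7 (step 4): P = [3, 7] / [8] / [9];  Q = [1, 4] / [2] / [3]
  Insert 4 (step 5): P = [3, 4] / [7] / [8] / [9];  Q = [1, 4] / [2] / [3] / [5]
  Insert 2 (step 6): P = [2, 4] / [3] / [7] / [8] / [9];  Q = [1, 4] / [2] / [3] / [5] / [6]
  Insert 1 (step 7): P = [1, 4] / [2] / [3] / [7] / [8] / [9];  Q = [1, 4] / [2] / [3] / [5] / [6] / [7]
  Insert 6 (step 8): P = [1, 4, 6] / [2] / [3] / [7] / [8] / [9];  Q = [1, 4, 8] / [2] / [3] / [5] / [6] / [7]
  Insert 5 (step 9): P = [1, 4, 5] / [2, 6] / [3] / [7] / [8] / [9];  Q = [1, 4, 8] / [2, 9] / [3] / [5] / [6] / [7]
Final shape: (3, 2, 1, 1, 1, 1).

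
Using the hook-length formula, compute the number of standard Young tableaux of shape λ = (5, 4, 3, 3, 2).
# SYT of shape (5, 4, 3, 3, 2) = 1701700

Hook-length formula: f^λ = n! / Π hook(c), product over all cells c of the Young diagram. For λ = (5, 4, 3, 3, 2), n = 17 boxes. Hook lengths by row (left-to-right, top-to-bottom): [9, 8, 6, 3, 1]; [7, 6, 4, 1]; [5, 4, 2]; [4, 3, 1]; [2, 1]. Product of hooks = 209018880. So f^λ = 17! / 209018880 = 355687428096000 / 209018880 = 1701700.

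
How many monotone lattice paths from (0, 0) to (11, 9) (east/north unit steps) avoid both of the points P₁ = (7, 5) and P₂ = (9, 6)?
Number of paths = 86230

Inclusion–exclusion. Total paths: C(20, 11) = 167960. Through P₁: C(12, 7)·C(8, 4) = 55440. Through P₂: C(15, 9)·C(5, 2) = 50050. Since P₁ is strictly southwest of P₂, a monotone path through both must visit P₁ then P₂; paths through both = C(12, 7)·C(3, 2)·C(5, 2) = 23760. Avoid both = 167960 − 55440 − 50050 + 23760 = 86230.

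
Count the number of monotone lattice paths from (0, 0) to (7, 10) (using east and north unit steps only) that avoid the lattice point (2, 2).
Number of paths = 11726

Total paths from (0, 0) to (7, 10): C(17, 7) = 19448. Paths through (2, 2): (paths (0, 0) → (2, 2)) × (paths (2, 2) → (7, 10)) = C(4, 2) · C(13, 5) = 6 · 1287 = 7722. Avoidance count = 19448 − 7722 = 11726.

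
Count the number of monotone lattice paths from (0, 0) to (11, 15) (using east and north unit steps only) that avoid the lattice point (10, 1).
Number of paths = 7725995

Total paths from (0, 0) to (11, 15): C(26, 11) = 7726160. Paths through (10, 1): (paths (0, 0) → (10, 1)) × (paths (10, 1) → (11, 15)) = C(11, 10) · C(15, 1) = 11 · 15 = 165. Avoidance count = 7726160 − 165 = 7725995.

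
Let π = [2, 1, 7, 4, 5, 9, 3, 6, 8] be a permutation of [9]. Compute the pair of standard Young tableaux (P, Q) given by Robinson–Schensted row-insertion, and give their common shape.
P = [1, 3, 5, 6, 8] / [2, 4, 9] / [7];  Q = [1, 3, 5, 6, 9] / [2, 4, 8] / [7];  common shape = (5, 3, 1)

Row-insert the values π_1, π_2, … into P one at a time, bumping the leftmost entry strictly greater than the inserted value down to the next row. The recording tableau Q records, in position (i, j), the step at which that cell was added to P.
  Insert 2 (step 1): P = [2];  Q = [1]
  Insert 1 (step 2): P = [1] / [2];  Q = [1] / [2]
  Insert 7 (step 3): P = [1, 7] / [2];  Q = [1, 3] / [2]
  Insert 4 (step 4): P = [1, 4] / [2, 7];  Q = [1, 3] / [2, 4]
  Insert 5 (step 5): P = [1, 4, 5] / [2, 7];  Q = [1, 3, 5] / [2, 4]
  Insert 9 (step 6): P = [1, 4, 5, 9] / [2, 7];  Q = [1, 3, 5, 6] / [2, 4]
  Insert 3 (step 7): P = [1, 3, 5, 9] / [2, 4] / [7];  Q = [1, 3, 5, 6] / [2, 4] / [7]
  Insert 6 (step 8): P = [1, 3, 5, 6] / [2, 4, 9] / [7];  Q = [1, 3, 5, 6] / [2, 4, 8] / [7]
  Insert 8 (step 9): P = [1, 3, 5, 6, 8] / [2, 4, 9] / [7];  Q = [1, 3, 5, 6, 9] / [2, 4, 8] / [7]
Final shape: (5, 3, 1).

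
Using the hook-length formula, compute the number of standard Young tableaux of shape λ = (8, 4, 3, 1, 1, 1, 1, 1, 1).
# SYT of shape (8, 4, 3, 1, 1, 1, 1, 1, 1) = 180032125

Hook-length formula: f^λ = n! / Π hook(c), product over all cells c of the Young diagram. For λ = (8, 4, 3, 1, 1, 1, 1, 1, 1), n = 21 boxes. Hook lengths by row (left-to-right, top-to-bottom): [16, 9, 8, 6, 4, 3, 2, 1]; [11, 4, 3, 1]; [9, 2, 1]; [6]; [5]; [4]; [3]; [2]; [1]. Product of hooks = 283787919360. So f^λ = 21! / 283787919360 = 51090942171709440000 / 283787919360 = 180032125.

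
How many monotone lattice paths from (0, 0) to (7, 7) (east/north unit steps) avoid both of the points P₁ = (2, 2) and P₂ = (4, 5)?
Number of paths = 1260

Inclusion–exclusion. Total paths: C(14, 7) = 3432. Through P₁: C(4, 2)·C(10, 5) = 1512. Through P₂: C(9, 4)·C(5, 3) = 1260. Since P₁ is strictly southwest of P₂, a monotone path through both must visit P₁ then P₂; paths through both = C(4, 2)·C(5, 2)·C(5, 3) = 600. Avoid both = 3432 − 1512 − 1260 + 600 = 1260.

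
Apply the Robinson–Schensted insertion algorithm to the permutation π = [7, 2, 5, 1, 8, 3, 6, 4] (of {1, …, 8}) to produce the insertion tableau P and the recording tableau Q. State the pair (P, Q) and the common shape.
P = [1, 3, 4] / [2, 5, 6] / [7, 8];  Q = [1, 3, 5] / [2, 6, 7] / [4, 8];  common shape = (3, 3, 2)

Row-insert the values π_1, π_2, … into P one at a time, bumping the leftmost entry strictly greater than the inserted value down to the next row. The recording tableau Q records, in position (i, j), the step at which that cell was added to P.
  Insert 7 (step 1): P = [7];  Q = [1]
  Insert 2 (step 2): P = [2] / [7];  Q = [1] / [2]
  Insert 5 (step 3): P = [2, 5] / [7];  Q = [1, 3] / [2]
  Insert 1 (step 4): P = [1, 5] / [2] / [7];  Q = [1, 3] / [2] / [4]
  Insert 8 (step 5): P = [1, 5, 8] / [2] / [7];  Q = [1, 3, 5] / [2] / [4]
  Insert 3 (step 6): P = [1, 3, 8] / [2, 5] / [7];  Q = [1, 3, 5] / [2, 6] / [4]
  Insert 6 (step 7): P = [1, 3, 6] / [2, 5, 8] / [7];  Q = [1, 3, 5] / [2, 6, 7] / [4]
  Insert 4 (step 8): P = [1, 3, 4] / [2, 5, 6] / [7, 8];  Q = [1, 3, 5] / [2, 6, 7] / [4, 8]
Final shape: (3, 3, 2).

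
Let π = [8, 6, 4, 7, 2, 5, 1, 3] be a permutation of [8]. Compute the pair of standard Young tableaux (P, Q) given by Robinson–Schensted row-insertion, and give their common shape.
P = [1, 3] / [2, 5] / [4, 7] / [6] / [8];  Q = [1, 4] / [2, 6] / [3, 8] / [5] / [7];  common shape = (2, 2, 2, 1, 1)

Row-insert the values π_1, π_2, … into P one at a time, bumping the leftmost entry strictly greater than the inserted value down to the next row. The recording tableau Q records, in position (i, j), the step at which that cell was added to P.
  Insert 8 (step 1): P = [8];  Q = [1]
  Insert 6 (step 2): P = [6] / [8];  Q = [1] / [2]
  Insert 4 (step 3): P = [4] / [6] / [8];  Q = [1] / [2] / [3]
  Insert 7 (step 4): P = [4, 7] / [6] / [8];  Q = [1, 4] / [2] / [3]
  Insert 2 (step 5): P = [2, 7] / [4] / [6] / [8];  Q = [1, 4] / [2] / [3] / [5]
  Insert 5 (step 6): P = [2, 5] / [4, 7] / [6] / [8];  Q = [1, 4] / [2, 6] / [3] / [5]
  Insert 1 (step 7): P = [1, 5] / [2, 7] / [4] / [6] / [8];  Q = [1, 4] / [2, 6] / [3] / [5] / [7]
  Insert 3 (step 8): P = [1, 3] / [2, 5] / [4, 7] / [6] / [8];  Q = [1, 4] / [2, 6] / [3, 8] / [5] / [7]
Final shape: (2, 2, 2, 1, 1).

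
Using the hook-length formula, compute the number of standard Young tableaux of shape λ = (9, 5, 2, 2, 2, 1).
# SYT of shape (9, 5, 2, 2, 2, 1) = 277134000

Hook-length formula: f^λ = n! / Π hook(c), product over all cells c of the Young diagram. For λ = (9, 5, 2, 2, 2, 1), n = 21 boxes. Hook lengths by row (left-to-right, top-to-bottom): [14, 12, 8, 7, 6, 4, 3, 2, 1]; [9, 7, 3, 2, 1]; [5, 3]; [4, 2]; [3, 1]; [1]. Product of hooks = 184354652160. So f^λ = 21! / 184354652160 = 51090942171709440000 / 184354652160 = 277134000.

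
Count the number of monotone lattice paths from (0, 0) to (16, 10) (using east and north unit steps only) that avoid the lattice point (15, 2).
Number of paths = 5310511

Total paths from (0, 0) to (16, 10): C(26, 16) = 5311735. Paths through (15, 2): (paths (0, 0) → (15, 2)) × (paths (15, 2) → (16, 10)) = C(17, 15) · C(9, 1) = 136 · 9 = 1224. Avoidance count = 5311735 − 1224 = 5310511.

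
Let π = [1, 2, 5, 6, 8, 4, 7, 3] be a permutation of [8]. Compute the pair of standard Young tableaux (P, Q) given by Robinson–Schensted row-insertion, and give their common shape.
P = [1, 2, 3, 6, 7] / [4, 8] / [5];  Q = [1, 2, 3, 4, 5] / [6, 7] / [8];  common shape = (5, 2, 1)

Row-insert the values π_1, π_2, … into P one at a time, bumping the leftmost entry strictly greater than the inserted value down to the next row. The recording tableau Q records, in position (i, j), the step at which that cell was added to P.
  Insert 1 (step 1): P = [1];  Q = [1]
  Insert 2 (step 2): P = [1, 2];  Q = [1, 2]
  Insert 5 (step 3): P = [1, 2, 5];  Q = [1, 2, 3]
  Insert 6 (step 4): P = [1, 2, 5, 6];  Q = [1, 2, 3, 4]
  Insert 8 (step 5): P = [1, 2, 5, 6, 8];  Q = [1, 2, 3, 4, 5]
  Insert 4 (step 6): P = [1, 2, 4, 6, 8] / [5];  Q = [1, 2, 3, 4, 5] / [6]
  Insert 7 (step 7): P = [1, 2, 4, 6, 7] / [5, 8];  Q = [1, 2, 3, 4, 5] / [6, 7]
  Insert 3 (step 8): P = [1, 2, 3, 6, 7] / [4, 8] / [5];  Q = [1, 2, 3, 4, 5] / [6, 7] / [8]
Final shape: (5, 2, 1).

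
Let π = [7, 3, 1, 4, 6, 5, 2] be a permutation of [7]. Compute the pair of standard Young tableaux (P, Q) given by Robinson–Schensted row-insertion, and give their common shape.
P = [1, 2, 5] / [3, 4] / [6] / [7];  Q = [1, 4, 5] / [2, 6] / [3] / [7];  common shape = (3, 2, 1, 1)

Row-insert the values π_1, π_2, … into P one at a time, bumping the leftmost entry strictly greater than the inserted value down to the next row. The recording tableau Q records, in position (i, j), the step at which that cell was added to P.
  Insert 7 (step 1): P = [7];  Q = [1]
  Insert 3 (step 2): P = [3] / [7];  Q = [1] / [2]
  Insert 1 (step 3): P = [1] / [3] / [7];  Q = [1] / [2] / [3]
  Insert 4 (step 4): P = [1, 4] / [3] / [7];  Q = [1, 4] / [2] / [3]
  Insert 6 (step 5): P = [1, 4, 6] / [3] / [7];  Q = [1, 4, 5] / [2] / [3]
  Insert 5 (step 6): P = [1, 4, 5] / [3, 6] / [7];  Q = [1, 4, 5] / [2, 6] / [3]
  Insert 2 (step 7): P = [1, 2, 5] / [3, 4] / [6] / [7];  Q = [1, 4, 5] / [2, 6] / [3] / [7]
Final shape: (3, 2, 1, 1).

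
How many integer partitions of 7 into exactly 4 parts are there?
p(7, 4 parts) = 3

Partitions of n into exactly k parts ↔ partitions of n − k into at most k parts (subtract 1 from each part). For n = 7, k = 4, the partitions are: 4+1+1+1, 3+2+1+1, 2+2+2+1. Count = 3.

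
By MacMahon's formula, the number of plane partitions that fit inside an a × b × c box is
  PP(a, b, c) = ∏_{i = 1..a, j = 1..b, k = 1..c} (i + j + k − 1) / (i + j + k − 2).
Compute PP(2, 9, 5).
PP(2, 9, 5) = 1002001

Evaluate the triple product over i = 1..2, j = 1..9, k = 1..5. The factors are (2/1) · (3/2) · (4/3) · (5/4) · (6/5) · (3/2) · (4/3) · (5/4) · … (90 factors total). The numerators and denominators telescope so the product is an integer; carrying out the multiplication exactly gives PP(2, 9, 5) = 1002001.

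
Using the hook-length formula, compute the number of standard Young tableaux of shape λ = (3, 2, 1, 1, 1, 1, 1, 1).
# SYT of shape (3, 2, 1, 1, 1, 1, 1, 1) = 231

Hook-length formula: f^λ = n! / Π hook(c), product over all cells c of the Young diagram. For λ = (3, 2, 1, 1, 1, 1, 1, 1), n = 11 boxes. Hook lengths by row (left-to-right, top-to-bottom): [10, 3, 1]; [8, 1]; [6]; [5]; [4]; [3]; [2]; [1]. Product of hooks = 172800. So f^λ = 11! / 172800 = 39916800 / 172800 = 231.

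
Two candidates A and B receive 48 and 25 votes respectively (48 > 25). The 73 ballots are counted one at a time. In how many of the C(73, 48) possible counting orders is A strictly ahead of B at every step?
Strict-lead orderings = 7314240729121905852

Total orderings of the 73 votes with 48 for A: C(73, 48) = 23214764053299962052. By the Bertrand ballot formula (Cycle Lemma / reflection principle), the number of orderings in which A is strictly ahead of B throughout is (p − q)/(p + q) · C(p + q, p) = (48 − 25)/(48 + 25) · 23214764053299962052 = 7314240729121905852.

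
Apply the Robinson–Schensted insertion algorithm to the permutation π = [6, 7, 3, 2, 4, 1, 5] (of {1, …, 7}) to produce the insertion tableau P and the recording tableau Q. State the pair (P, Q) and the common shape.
P = [1, 4, 5] / [2, 7] / [3] / [6];  Q = [1, 2, 7] / [3, 5] / [4] / [6];  common shape = (3, 2, 1, 1)

Row-insert the values π_1, π_2, … into P one at a time, bumping the leftmost entry strictly greater than the inserted value down to the next row. The recording tableau Q records, in position (i, j), the step at which that cell was added to P.
  Insert 6 (step 1): P = [6];  Q = [1]
  Insert 7 (step 2): P = [6, 7];  Q = [1, 2]
  Insert 3 (step 3): P = [3, 7] / [6];  Q = [1, 2] / [3]
  Insert 2 (step 4): P = [2, 7] / [3] / [6];  Q = [1, 2] / [3] / [4]
  Insert 4 (step 5): P = [2, 4] / [3, 7] / [6];  Q = [1, 2] / [3, 5] / [4]
  Insert 1 (step 6): P = [1, 4] / [2, 7] / [3] / [6];  Q = [1, 2] / [3, 5] / [4] / [6]
  Insert 5 (step 7): P = [1, 4, 5] / [2, 7] / [3] / [6];  Q = [1, 2, 7] / [3, 5] / [4] / [6]
Final shape: (3, 2, 1, 1).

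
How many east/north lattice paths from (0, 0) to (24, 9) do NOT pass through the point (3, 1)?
Number of paths = 21398520

Total paths from (0, 0) to (24, 9): C(33, 24) = 38567100. Paths through (3, 1): (paths (0, 0) → (3, 1)) × (paths (3, 1) → (24, 9)) = C(4, 3) · C(29, 21) = 4 · 4292145 = 17168580. Avoidance count = 38567100 − 17168580 = 21398520.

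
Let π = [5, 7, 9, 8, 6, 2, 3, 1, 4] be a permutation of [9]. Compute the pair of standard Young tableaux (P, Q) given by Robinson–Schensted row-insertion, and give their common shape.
P = [1, 3, 4] / [2, 6, 8] / [5] / [7] / [9];  Q = [1, 2, 3] / [4, 7, 9] / [5] / [6] / [8];  common shape = (3, 3, 1, 1, 1)

Row-insert the values π_1, π_2, … into P one at a time, bumping the leftmost entry strictly greater than the inserted value down to the next row. The recording tableau Q records, in position (i, j), the step at which that cell was added to P.
  Insert 5 (step 1): P = [5];  Q = [1]
  Insert 7 (step 2): P = [5, 7];  Q = [1, 2]
  Insert 9 (step 3): P = [5, 7, 9];  Q = [1, 2, 3]
  Insert 8 (step 4): P = [5, 7, 8] / [9];  Q = [1, 2, 3] / [4]
  Insert 6 (step 5): P = [5, 6, 8] / [7] / [9];  Q = [1, 2, 3] / [4] / [5]
  Insert 2 (step 6): P = [2, 6, 8] / [5] / [7] / [9];  Q = [1, 2, 3] / [4] / [5] / [6]
  Insert 3 (step 7): P = [2, 3, 8] / [5, 6] / [7] / [9];  Q = [1, 2, 3] / [4, 7] / [5] / [6]
  Insert 1 (step 8): P = [1, 3, 8] / [2, 6] / [5] / [7] / [9];  Q = [1, 2, 3] / [4, 7] / [5] / [6] / [8]
  Insert 4 (step 9): P = [1, 3, 4] / [2, 6, 8] / [5] / [7] / [9];  Q = [1, 2, 3] / [4, 7, 9] / [5] / [6] / [8]
Final shape: (3, 3, 1, 1, 1).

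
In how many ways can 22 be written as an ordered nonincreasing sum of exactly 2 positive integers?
p(22, 2 parts) = 11

Partitions of n into exactly k parts are in bijection with partitions of n − k into at most k parts (subtract 1 from each part). So p(22, exactly 2) = p(20, parts ≤ 2). Computing via the recurrence p(m, j) = p(m, j−1) + p(m−j, j) gives 11.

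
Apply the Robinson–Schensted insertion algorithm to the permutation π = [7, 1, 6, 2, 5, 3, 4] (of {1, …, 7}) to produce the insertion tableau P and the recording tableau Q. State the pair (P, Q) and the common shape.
P = [1, 2, 3, 4] / [5] / [6] / [7];  Q = [1, 3, 5, 7] / [2] / [4] / [6];  common shape = (4, 1, 1, 1)

Row-insert the values π_1, π_2, … into P one at a time, bumping the leftmost entry strictly greater than the inserted value down to the next row. The recording tableau Q records, in position (i, j), the step at which that cell was added to P.
  Insert 7 (step 1): P = [7];  Q = [1]
  Insert 1 (step 2): P = [1] / [7];  Q = [1] / [2]
  Insert 6 (step 3): P = [1, 6] / [7];  Q = [1, 3] / [2]
  Insert 2 (step 4): P = [1, 2] / [6] / [7];  Q = [1, 3] / [2] / [4]
  Insert 5 (step 5): P = [1, 2, 5] / [6] / [7];  Q = [1, 3, 5] / [2] / [4]
  Insert 3 (step 6): P = [1, 2, 3] / [5] / [6] / [7];  Q = [1, 3, 5] / [2] / [4] / [6]
  Insert 4 (step 7): P = [1, 2, 3, 4] / [5] / [6] / [7];  Q = [1, 3, 5, 7] / [2] / [4] / [6]
Final shape: (4, 1, 1, 1).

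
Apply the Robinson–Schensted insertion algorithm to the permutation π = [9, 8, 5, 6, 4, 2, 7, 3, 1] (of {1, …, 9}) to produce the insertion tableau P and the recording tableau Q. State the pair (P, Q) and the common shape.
P = [1, 3, 7] / [2, 6] / [4] / [5] / [8] / [9];  Q = [1, 4, 7] / [2, 8] / [3] / [5] / [6] / [9];  common shape = (3, 2, 1, 1, 1, 1)

Row-insert the values π_1, π_2, … into P one at a time, bumping the leftmost entry strictly greater than the inserted value down to the next row. The recording tableau Q records, in position (i, j), the step at which that cell was added to P.
  Insert 9 (step 1): P = [9];  Q = [1]
  Insert 8 (step 2): P = [8] / [9];  Q = [1] / [2]
  Insert 5 (step 3): P = [5] / [8] / [9];  Q = [1] / [2] / [3]
  Insert 6 (step 4): P = [5, 6] / [8] / [9];  Q = [1, 4] / [2] / [3]
  Insert 4 (step 5): P = [4, 6] / [5] / [8] / [9];  Q = [1, 4] / [2] / [3] / [5]
  Insert 2 (step 6): P = [2, 6] / [4] / [5] / [8] / [9];  Q = [1, 4] / [2] / [3] / [5] / [6]
  Insert 7 (step 7): P = [2, 6, 7] / [4] / [5] / [8] / [9];  Q = [1, 4, 7] / [2] / [3] / [5] / [6]
  Insert 3 (step 8): P = [2, 3, 7] / [4, 6] / [5] / [8] / [9];  Q = [1, 4, 7] / [2, 8] / [3] / [5] / [6]
  Insert 1 (step 9): P = [1, 3, 7] / [2, 6] / [4] / [5] / [8] / [9];  Q = [1, 4, 7] / [2, 8] / [3] / [5] / [6] / [9]
Final shape: (3, 2, 1, 1, 1, 1).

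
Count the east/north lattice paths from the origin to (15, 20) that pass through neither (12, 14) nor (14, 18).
Number of paths = 1456986060

Inclusion–exclusion. Total paths: C(35, 15) = 3247943160. Through P₁: C(26, 12)·C(9, 3) = 811246800. Through P₂: C(32, 14)·C(3, 1) = 1414306800. Since P₁ is strictly southwest of P₂, a monotone path through both must visit P₁ then P₂; paths through both = C(26, 12)·C(6, 2)·C(3, 1) = 434596500. Avoid both = 3247943160 − 811246800 − 1414306800 + 434596500 = 1456986060.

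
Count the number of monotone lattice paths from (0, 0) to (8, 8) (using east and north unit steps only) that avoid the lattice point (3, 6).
Number of paths = 11106

Total paths from (0, 0) to (8, 8): C(16, 8) = 12870. Paths through (3, 6): (paths (0, 0) → (3, 6)) × (paths (3, 6) → (8, 8)) = C(9, 3) · C(7, 5) = 84 · 21 = 1764. Avoidance count = 12870 − 1764 = 11106.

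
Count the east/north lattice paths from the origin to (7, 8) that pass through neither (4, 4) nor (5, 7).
Number of paths = 2449

Inclusion–exclusion. Total paths: C(15, 7) = 6435. Through P₁: C(8, 4)·C(7, 3) = 2450. Through P₂: C(12, 5)·C(3, 2) = 2376. Since P₁ is strictly southwest of P₂, a monotone path through both must visit P₁ then P₂; paths through both = C(8, 4)·C(4, 1)·C(3, 2) = 840. Avoid both = 6435 − 2450 − 2376 + 840 = 2449.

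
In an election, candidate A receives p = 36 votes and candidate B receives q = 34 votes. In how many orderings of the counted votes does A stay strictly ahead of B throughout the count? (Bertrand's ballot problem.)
Strict-lead orderings = 3116285494907301262

Total orderings of the 70 votes with 36 for A: C(70, 36) = 109069992321755544170. By the Bertrand ballot formula (Cycle Lemma / reflection principle), the number of orderings in which A is strictly ahead of B throughout is (p − q)/(p + q) · C(p + q, p) = (36 − 34)/(36 + 34) · 109069992321755544170 = 3116285494907301262.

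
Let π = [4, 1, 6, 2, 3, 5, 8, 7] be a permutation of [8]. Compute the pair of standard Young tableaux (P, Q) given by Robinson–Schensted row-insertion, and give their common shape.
P = [1, 2, 3, 5, 7] / [4, 6, 8];  Q = [1, 3, 5, 6, 7] / [2, 4, 8];  common shape = (5, 3)

Row-insert the values π_1, π_2, … into P one at a time, bumping the leftmost entry strictly greater than the inserted value down to the next row. The recording tableau Q records, in position (i, j), the step at which that cell was added to P.
  Insert 4 (step 1): P = [4];  Q = [1]
  Insert 1 (step 2): P = [1] / [4];  Q = [1] / [2]
  Insert 6 (step 3): P = [1, 6] / [4];  Q = [1, 3] / [2]
  Insert 2 (step 4): P = [1, 2] / [4, 6];  Q = [1, 3] / [2, 4]
  Insert 3 (step 5): P = [1, 2, 3] / [4, 6];  Q = [1, 3, 5] / [2, 4]
  Insert 5 (step 6): P = [1, 2, 3, 5] / [4, 6];  Q = [1, 3, 5, 6] / [2, 4]
  Insert 8 (step 7): P = [1, 2, 3, 5, 8] / [4, 6];  Q = [1, 3, 5, 6, 7] / [2, 4]
  Insert 7 (step 8): P = [1, 2, 3, 5, 7] / [4, 6, 8];  Q = [1, 3, 5, 6, 7] / [2, 4, 8]
Final shape: (5, 3).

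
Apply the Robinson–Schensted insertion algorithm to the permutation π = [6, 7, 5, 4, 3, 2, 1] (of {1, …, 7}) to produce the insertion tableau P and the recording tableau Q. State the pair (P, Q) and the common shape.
P = [1, 7] / [2] / [3] / [4] / [5] / [6];  Q = [1, 2] / [3] / [4] / [5] / [6] / [7];  common shape = (2, 1, 1, 1, 1, 1)

Row-insert the values π_1, π_2, … into P one at a time, bumping the leftmost entry strictly greater than the inserted value down to the next row. The recording tableau Q records, in position (i, j), the step at which that cell was added to P.
  Insert 6 (step 1): P = [6];  Q = [1]
  Insert 7 (step 2): P = [6, 7];  Q = [1, 2]
  Insert 5 (step 3): P = [5, 7] / [6];  Q = [1, 2] / [3]
  Insert 4 (step 4): P = [4, 7] / [5] / [6];  Q = [1, 2] / [3] / [4]
  Insert 3 (step 5): P = [3, 7] / [4] / [5] / [6];  Q = [1, 2] / [3] / [4] / [5]
  Insert 2 (step 6): P = [2, 7] / [3] / [4] / [5] / [6];  Q = [1, 2] / [3] / [4] / [5] / [6]
  Insert 1 (step 7): P = [1, 7] / [2] / [3] / [4] / [5] / [6];  Q = [1, 2] / [3] / [4] / [5] / [6] / [7]
Final shape: (2, 1, 1, 1, 1, 1).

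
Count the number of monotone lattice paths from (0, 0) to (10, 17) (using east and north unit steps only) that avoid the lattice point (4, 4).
Number of paths = 6537045

Total paths from (0, 0) to (10, 17): C(27, 10) = 8436285. Paths through (4, 4): (paths (0, 0) → (4, 4)) × (paths (4, 4) → (10, 17)) = C(8, 4) · C(19, 6) = 70 · 27132 = 1899240. Avoidance count = 8436285 − 1899240 = 6537045.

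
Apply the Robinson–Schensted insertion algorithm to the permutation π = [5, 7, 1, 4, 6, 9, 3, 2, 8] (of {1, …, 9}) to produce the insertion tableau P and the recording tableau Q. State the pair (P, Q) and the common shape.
P = [1, 2, 6, 8] / [3, 7, 9] / [4] / [5];  Q = [1, 2, 5, 6] / [3, 4, 9] / [7] / [8];  common shape = (4, 3, 1, 1)

Row-insert the values π_1, π_2, … into P one at a time, bumping the leftmost entry strictly greater than the inserted value down to the next row. The recording tableau Q records, in position (i, j), the step at which that cell was added to P.
  Insert 5 (step 1): P = [5];  Q = [1]
  Insert 7 (step 2): P = [5, 7];  Q = [1, 2]
  Insert 1 (step 3): P = [1, 7] / [5];  Q = [1, 2] / [3]
  Insert 4 (step 4): P = [1, 4] / [5, 7];  Q = [1, 2] / [3, 4]
  Insert 6 (step 5): P = [1, 4, 6] / [5, 7];  Q = [1, 2, 5] / [3, 4]
  Insert 9 (step 6): P = [1, 4, 6, 9] / [5, 7];  Q = [1, 2, 5, 6] / [3, 4]
  Insert 3 (step 7): P = [1, 3, 6, 9] / [4, 7] / [5];  Q = [1, 2, 5, 6] / [3, 4] / [7]
  Insert 2 (step 8): P = [1, 2, 6, 9] / [3, 7] / [4] / [5];  Q = [1, 2, 5, 6] / [3, 4] / [7] / [8]
  Insert 8 (step 9): P = [1, 2, 6, 8] / [3, 7, 9] / [4] / [5];  Q = [1, 2, 5, 6] / [3, 4, 9] / [7] / [8]
Final shape: (4, 3, 1, 1).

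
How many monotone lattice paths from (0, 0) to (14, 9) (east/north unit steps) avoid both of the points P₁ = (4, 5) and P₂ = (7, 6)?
Number of paths = 545624

Inclusion–exclusion. Total paths: C(23, 14) = 817190. Through P₁: C(9, 4)·C(14, 10) = 126126. Through P₂: C(13, 7)·C(10, 7) = 205920. Since P₁ is strictly southwest of P₂, a monotone path through both must visit P₁ then P₂; paths through both = C(9, 4)·C(4, 3)·C(10, 7) = 60480. Avoid both = 817190 − 126126 − 205920 + 60480 = 545624.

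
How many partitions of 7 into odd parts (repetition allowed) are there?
p_odd(7) = 5

Partitions of 7 using only odd parts 1, 3, 5, …: 7, 5+1+1, 3+3+1, 3+1+1+1+1, 1+1+1+1+1+1+1. There are 5. (Euler: this equals q(7), the number of distinct-part partitions.)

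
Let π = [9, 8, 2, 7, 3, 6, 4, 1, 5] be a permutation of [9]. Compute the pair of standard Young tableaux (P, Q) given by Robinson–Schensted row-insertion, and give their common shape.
P = [1, 3, 4, 5] / [2] / [6] / [7] / [8] / [9];  Q = [1, 4, 6, 9] / [2] / [3] / [5] / [7] / [8];  common shape = (4, 1, 1, 1, 1, 1)

Row-insert the values π_1, π_2, … into P one at a time, bumping the leftmost entry strictly greater than the inserted value down to the next row. The recording tableau Q records, in position (i, j), the step at which that cell was added to P.
  Insert 9 (step 1): P = [9];  Q = [1]
  Insert 8 (step 2): P = [8] / [9];  Q = [1] / [2]
  Insert 2 (step 3): P = [2] / [8] / [9];  Q = [1] / [2] / [3]
  Insert 7 (step 4): P = [2, 7] / [8] / [9];  Q = [1, 4] / [2] / [3]
  Insert 3 (step 5): P = [2, 3] / [7] / [8] / [9];  Q = [1, 4] / [2] / [3] / [5]
  Insert 6 (step 6): P = [2, 3, 6] / [7] / [8] / [9];  Q = [1, 4, 6] / [2] / [3] / [5]
  Insert 4 (step 7): P = [2, 3, 4] / [6] / [7] / [8] / [9];  Q = [1, 4, 6] / [2] / [3] / [5] / [7]
  Insert 1 (step 8): P = [1, 3, 4] / [2] / [6] / [7] / [8] / [9];  Q = [1, 4, 6] / [2] / [3] / [5] / [7] / [8]
  Insert 5 (step 9): P = [1, 3, 4, 5] / [2] / [6] / [7] / [8] / [9];  Q = [1, 4, 6, 9] / [2] / [3] / [5] / [7] / [8]
Final shape: (4, 1, 1, 1, 1, 1).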